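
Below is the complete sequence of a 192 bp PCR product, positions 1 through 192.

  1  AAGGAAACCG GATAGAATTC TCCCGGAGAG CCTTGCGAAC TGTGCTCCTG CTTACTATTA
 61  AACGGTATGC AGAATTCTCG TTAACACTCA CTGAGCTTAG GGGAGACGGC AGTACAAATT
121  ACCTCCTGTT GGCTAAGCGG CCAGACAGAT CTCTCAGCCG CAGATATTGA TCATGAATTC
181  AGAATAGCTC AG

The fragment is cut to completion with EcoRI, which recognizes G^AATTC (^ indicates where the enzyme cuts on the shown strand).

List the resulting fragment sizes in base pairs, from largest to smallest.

103, 57, 17, 15 bp

EcoRI sites (GAATTC) start at positions 15, 72, 175.
EcoRI cuts after the first base of each site, so after positions 15, 72, 175.
Linear molecule, 3 cuts → 4 fragments:
  1–15 → 15 bp
  16–72 → 57 bp
  73–175 → 103 bp
  176–192 → 17 bp
Sorted largest to smallest: 103, 57, 17, 15 bp.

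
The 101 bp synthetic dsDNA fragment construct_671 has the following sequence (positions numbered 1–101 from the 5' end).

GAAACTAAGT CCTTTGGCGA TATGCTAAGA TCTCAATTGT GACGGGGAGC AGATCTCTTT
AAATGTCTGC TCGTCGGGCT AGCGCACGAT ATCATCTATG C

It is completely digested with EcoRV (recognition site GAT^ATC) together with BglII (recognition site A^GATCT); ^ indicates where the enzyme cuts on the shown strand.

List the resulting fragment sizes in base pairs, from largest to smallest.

The EcoRV site (GATATC) starts at position 88.
EcoRV cuts after base 3 of each site, so after position 90.
BglII sites (AGATCT) start at positions 28, 51.
BglII cuts after the first base of each site, so after positions 28, 51.
Combined cut positions: 28, 51, 90.
Linear molecule, 3 cuts → 4 fragments:
  1–28 → 28 bp
  29–51 → 23 bp
  52–90 → 39 bp
  91–101 → 11 bp
Sorted largest to smallest: 39, 28, 23, 11 bp.

39, 28, 23, 11 bp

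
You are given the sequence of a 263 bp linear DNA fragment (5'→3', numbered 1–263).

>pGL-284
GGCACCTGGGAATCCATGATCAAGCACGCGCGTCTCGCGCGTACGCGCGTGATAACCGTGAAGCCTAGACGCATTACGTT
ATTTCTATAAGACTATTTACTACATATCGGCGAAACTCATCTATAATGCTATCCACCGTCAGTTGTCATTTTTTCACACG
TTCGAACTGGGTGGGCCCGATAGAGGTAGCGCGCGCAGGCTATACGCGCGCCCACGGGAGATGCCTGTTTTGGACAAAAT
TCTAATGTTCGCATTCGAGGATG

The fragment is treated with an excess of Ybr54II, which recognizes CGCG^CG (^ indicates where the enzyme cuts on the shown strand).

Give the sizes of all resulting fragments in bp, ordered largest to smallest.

Ybr54II sites (CGCGCG) start at positions 27, 36, 44, 190, 205.
Ybr54II cuts after base 4 of each site, so after positions 30, 39, 47, 193, 208.
Linear molecule, 5 cuts → 6 fragments:
  1–30 → 30 bp
  31–39 → 9 bp
  40–47 → 8 bp
  48–193 → 146 bp
  194–208 → 15 bp
  209–263 → 55 bp
Sorted largest to smallest: 146, 55, 30, 15, 9, 8 bp.

146, 55, 30, 15, 9, 8 bp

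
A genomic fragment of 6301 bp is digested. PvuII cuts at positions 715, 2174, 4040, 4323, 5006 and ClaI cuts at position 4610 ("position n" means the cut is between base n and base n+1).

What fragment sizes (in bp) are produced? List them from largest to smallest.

1866, 1459, 1295, 715, 396, 287, 283 bp

Combined cut positions (sorted): 715, 2174, 4040, 4323, 4610, 5006.
Linear molecule, 6 cuts → 7 fragments:
  715 − 0 = 715 bp
  2174 − 715 = 1459 bp
  4040 − 2174 = 1866 bp
  4323 − 4040 = 283 bp
  4610 − 4323 = 287 bp
  5006 − 4610 = 396 bp
  6301 − 5006 = 1295 bp
Sorted largest to smallest: 1866, 1459, 1295, 715, 396, 287, 283 bp.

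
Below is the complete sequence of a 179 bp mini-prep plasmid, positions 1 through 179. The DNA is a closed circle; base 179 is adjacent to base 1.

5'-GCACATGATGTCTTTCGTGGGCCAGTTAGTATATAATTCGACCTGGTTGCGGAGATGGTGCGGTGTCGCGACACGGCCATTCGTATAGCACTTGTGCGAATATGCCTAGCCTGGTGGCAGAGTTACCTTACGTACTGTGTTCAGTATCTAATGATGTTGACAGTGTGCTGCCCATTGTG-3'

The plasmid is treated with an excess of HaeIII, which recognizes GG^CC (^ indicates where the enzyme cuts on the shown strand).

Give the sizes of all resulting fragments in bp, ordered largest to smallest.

HaeIII sites (GGCC) start at positions 20, 75.
HaeIII cuts after base 2 of each site, so after positions 21, 76.
Circular molecule, 2 cuts → 2 fragments:
  22–76 → 55 bp
  77–179 then 1–21 → 103 + 21 = 124 bp
Sorted largest to smallest: 124, 55 bp.

124, 55 bp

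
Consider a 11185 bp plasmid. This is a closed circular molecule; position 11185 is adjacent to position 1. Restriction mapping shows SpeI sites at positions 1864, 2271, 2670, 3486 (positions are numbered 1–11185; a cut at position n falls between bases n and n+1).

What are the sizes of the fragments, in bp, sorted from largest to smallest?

9563, 816, 407, 399 bp

Circular molecule, 4 cuts → 4 fragments:
  2271 − 1864 = 407 bp
  2670 − 2271 = 399 bp
  3486 − 2670 = 816 bp
  wrap: 11185 − 3486 + 1864 = 9563 bp
Sorted largest to smallest: 9563, 816, 407, 399 bp.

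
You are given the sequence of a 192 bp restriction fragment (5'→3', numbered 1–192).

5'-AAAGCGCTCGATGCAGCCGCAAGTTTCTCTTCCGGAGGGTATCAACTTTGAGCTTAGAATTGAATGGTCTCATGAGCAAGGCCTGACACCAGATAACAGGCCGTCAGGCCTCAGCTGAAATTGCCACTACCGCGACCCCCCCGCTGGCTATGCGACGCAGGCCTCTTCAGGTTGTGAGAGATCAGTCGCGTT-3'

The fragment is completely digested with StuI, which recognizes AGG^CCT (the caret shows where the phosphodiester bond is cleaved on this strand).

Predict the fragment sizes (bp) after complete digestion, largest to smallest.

StuI sites (AGGCCT) start at positions 79, 106, 159.
StuI cuts after base 3 of each site, so after positions 81, 108, 161.
Linear molecule, 3 cuts → 4 fragments:
  1–81 → 81 bp
  82–108 → 27 bp
  109–161 → 53 bp
  162–192 → 31 bp
Sorted largest to smallest: 81, 53, 31, 27 bp.

81, 53, 31, 27 bp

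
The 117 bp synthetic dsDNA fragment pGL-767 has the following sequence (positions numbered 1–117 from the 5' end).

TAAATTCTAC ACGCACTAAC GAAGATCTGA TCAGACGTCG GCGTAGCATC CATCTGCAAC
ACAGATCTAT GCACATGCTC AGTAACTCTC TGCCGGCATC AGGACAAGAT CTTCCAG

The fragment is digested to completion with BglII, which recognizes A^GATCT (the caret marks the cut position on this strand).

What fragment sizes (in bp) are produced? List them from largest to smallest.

44, 40, 23, 10 bp

BglII sites (AGATCT) start at positions 23, 63, 107.
BglII cuts after the first base of each site, so after positions 23, 63, 107.
Linear molecule, 3 cuts → 4 fragments:
  1–23 → 23 bp
  24–63 → 40 bp
  64–107 → 44 bp
  108–117 → 10 bp
Sorted largest to smallest: 44, 40, 23, 10 bp.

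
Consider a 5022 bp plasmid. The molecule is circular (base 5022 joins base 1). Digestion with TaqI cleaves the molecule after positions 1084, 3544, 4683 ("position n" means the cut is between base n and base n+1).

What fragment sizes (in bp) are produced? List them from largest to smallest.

Circular molecule, 3 cuts → 3 fragments:
  3544 − 1084 = 2460 bp
  4683 − 3544 = 1139 bp
  wrap: 5022 − 4683 + 1084 = 1423 bp
Sorted largest to smallest: 2460, 1423, 1139 bp.

2460, 1423, 1139 bp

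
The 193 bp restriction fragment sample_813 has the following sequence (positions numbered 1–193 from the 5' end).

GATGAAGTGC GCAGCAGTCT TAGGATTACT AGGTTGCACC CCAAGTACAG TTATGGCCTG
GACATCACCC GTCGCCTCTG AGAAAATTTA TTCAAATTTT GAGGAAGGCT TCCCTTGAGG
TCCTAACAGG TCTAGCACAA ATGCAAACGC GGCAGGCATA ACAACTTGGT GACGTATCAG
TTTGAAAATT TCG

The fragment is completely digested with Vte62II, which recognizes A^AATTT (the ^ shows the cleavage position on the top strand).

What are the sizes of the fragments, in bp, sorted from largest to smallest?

Vte62II sites (AAATTT) start at positions 84, 94, 186.
Vte62II cuts after the first base of each site, so after positions 84, 94, 186.
Linear molecule, 3 cuts → 4 fragments:
  1–84 → 84 bp
  85–94 → 10 bp
  95–186 → 92 bp
  187–193 → 7 bp
Sorted largest to smallest: 92, 84, 10, 7 bp.

92, 84, 10, 7 bp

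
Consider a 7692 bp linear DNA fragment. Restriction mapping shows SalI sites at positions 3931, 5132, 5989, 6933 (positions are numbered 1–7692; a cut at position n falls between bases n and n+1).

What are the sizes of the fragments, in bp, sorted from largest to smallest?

3931, 1201, 944, 857, 759 bp

Linear molecule, 4 cuts → 5 fragments:
  3931 − 0 = 3931 bp
  5132 − 3931 = 1201 bp
  5989 − 5132 = 857 bp
  6933 − 5989 = 944 bp
  7692 − 6933 = 759 bp
Sorted largest to smallest: 3931, 1201, 944, 857, 759 bp.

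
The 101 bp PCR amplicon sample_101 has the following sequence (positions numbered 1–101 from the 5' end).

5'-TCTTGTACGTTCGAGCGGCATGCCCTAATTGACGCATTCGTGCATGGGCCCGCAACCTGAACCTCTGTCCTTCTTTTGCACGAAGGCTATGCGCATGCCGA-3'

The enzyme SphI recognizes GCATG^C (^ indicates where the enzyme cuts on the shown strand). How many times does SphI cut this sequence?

2

GCATGC occurs starting at positions 18, 93.
SphI cuts at 2 sites.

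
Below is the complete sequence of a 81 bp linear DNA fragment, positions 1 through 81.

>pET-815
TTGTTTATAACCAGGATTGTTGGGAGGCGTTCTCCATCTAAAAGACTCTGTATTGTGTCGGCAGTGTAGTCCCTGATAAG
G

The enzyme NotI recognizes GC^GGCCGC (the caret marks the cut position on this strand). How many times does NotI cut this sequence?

0

No occurrence of GCGGCCGC is present in the sequence.
NotI does not cut: 0 sites.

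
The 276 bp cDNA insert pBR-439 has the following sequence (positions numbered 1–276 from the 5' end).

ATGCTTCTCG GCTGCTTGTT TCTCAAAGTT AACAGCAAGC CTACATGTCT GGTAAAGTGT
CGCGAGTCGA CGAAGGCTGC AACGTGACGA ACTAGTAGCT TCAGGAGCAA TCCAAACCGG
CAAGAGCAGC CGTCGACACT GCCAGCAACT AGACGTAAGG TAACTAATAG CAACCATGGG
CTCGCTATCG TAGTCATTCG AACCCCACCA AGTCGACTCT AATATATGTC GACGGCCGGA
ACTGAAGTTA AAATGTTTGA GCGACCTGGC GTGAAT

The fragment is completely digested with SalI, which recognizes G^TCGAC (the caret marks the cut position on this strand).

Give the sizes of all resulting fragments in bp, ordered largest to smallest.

SalI sites (GTCGAC) start at positions 66, 132, 212, 228.
SalI cuts after the first base of each site, so after positions 66, 132, 212, 228.
Linear molecule, 4 cuts → 5 fragments:
  1–66 → 66 bp
  67–132 → 66 bp
  133–212 → 80 bp
  213–228 → 16 bp
  229–276 → 48 bp
Sorted largest to smallest: 80, 66, 66, 48, 16 bp.

80, 66, 66, 48, 16 bp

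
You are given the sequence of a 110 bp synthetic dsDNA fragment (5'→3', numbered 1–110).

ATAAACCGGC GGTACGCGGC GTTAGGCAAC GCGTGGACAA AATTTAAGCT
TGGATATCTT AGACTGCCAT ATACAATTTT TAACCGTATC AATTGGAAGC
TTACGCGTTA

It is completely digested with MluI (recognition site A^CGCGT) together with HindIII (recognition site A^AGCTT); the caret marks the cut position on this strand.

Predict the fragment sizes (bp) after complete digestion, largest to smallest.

51, 29, 17, 7, 6 bp

MluI sites (ACGCGT) start at positions 29, 103.
MluI cuts after the first base of each site, so after positions 29, 103.
HindIII sites (AAGCTT) start at positions 46, 97.
HindIII cuts after the first base of each site, so after positions 46, 97.
Combined cut positions: 29, 46, 97, 103.
Linear molecule, 4 cuts → 5 fragments:
  1–29 → 29 bp
  30–46 → 17 bp
  47–97 → 51 bp
  98–103 → 6 bp
  104–110 → 7 bp
Sorted largest to smallest: 51, 29, 17, 7, 6 bp.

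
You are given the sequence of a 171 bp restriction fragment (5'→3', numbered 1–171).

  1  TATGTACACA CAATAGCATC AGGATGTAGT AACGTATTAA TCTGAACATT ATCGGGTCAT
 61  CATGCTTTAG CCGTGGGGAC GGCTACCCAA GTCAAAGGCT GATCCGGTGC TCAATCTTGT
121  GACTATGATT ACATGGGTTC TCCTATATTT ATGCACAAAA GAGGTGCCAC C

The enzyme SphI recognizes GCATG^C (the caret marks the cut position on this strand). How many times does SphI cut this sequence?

0

No occurrence of GCATGC is present in the sequence.
SphI does not cut: 0 sites.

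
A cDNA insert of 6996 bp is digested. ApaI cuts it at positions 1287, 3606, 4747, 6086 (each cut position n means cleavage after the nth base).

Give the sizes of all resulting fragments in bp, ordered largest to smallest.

2319, 1339, 1287, 1141, 910 bp

Linear molecule, 4 cuts → 5 fragments:
  1287 − 0 = 1287 bp
  3606 − 1287 = 2319 bp
  4747 − 3606 = 1141 bp
  6086 − 4747 = 1339 bp
  6996 − 6086 = 910 bp
Sorted largest to smallest: 2319, 1339, 1287, 1141, 910 bp.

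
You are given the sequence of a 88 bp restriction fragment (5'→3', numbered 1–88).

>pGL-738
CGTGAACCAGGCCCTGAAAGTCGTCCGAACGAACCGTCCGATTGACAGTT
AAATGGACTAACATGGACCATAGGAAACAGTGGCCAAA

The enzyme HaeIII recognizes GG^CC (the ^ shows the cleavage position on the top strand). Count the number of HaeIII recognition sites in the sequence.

GGCC occurs starting at positions 10, 82.
HaeIII cuts at 2 sites.

2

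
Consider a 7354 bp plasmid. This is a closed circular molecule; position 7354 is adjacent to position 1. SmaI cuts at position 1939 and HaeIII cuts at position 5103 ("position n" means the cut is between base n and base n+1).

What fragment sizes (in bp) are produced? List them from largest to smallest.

Combined cut positions (sorted): 1939, 5103.
Circular molecule, 2 cuts → 2 fragments:
  5103 − 1939 = 3164 bp
  wrap: 7354 − 5103 + 1939 = 4190 bp
Sorted largest to smallest: 4190, 3164 bp.

4190, 3164 bp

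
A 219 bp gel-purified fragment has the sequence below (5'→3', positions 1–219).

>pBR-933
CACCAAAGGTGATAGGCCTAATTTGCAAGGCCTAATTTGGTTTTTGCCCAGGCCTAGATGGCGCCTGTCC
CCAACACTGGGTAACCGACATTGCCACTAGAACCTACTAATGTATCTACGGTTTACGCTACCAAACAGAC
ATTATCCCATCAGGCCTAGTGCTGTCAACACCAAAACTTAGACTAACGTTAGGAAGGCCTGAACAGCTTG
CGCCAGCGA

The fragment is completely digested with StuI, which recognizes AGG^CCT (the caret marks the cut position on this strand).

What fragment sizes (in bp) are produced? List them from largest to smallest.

StuI sites (AGGCCT) start at positions 14, 28, 50, 152, 195.
StuI cuts after base 3 of each site, so after positions 16, 30, 52, 154, 197.
Linear molecule, 5 cuts → 6 fragments:
  1–16 → 16 bp
  17–30 → 14 bp
  31–52 → 22 bp
  53–154 → 102 bp
  155–197 → 43 bp
  198–219 → 22 bp
Sorted largest to smallest: 102, 43, 22, 22, 16, 14 bp.

102, 43, 22, 22, 16, 14 bp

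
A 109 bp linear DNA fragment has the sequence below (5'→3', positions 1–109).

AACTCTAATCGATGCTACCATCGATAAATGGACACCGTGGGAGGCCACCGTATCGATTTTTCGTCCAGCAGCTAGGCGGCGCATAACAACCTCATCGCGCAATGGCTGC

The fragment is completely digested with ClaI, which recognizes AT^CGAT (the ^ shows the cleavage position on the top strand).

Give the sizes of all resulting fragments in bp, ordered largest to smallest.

56, 32, 12, 9 bp

ClaI sites (ATCGAT) start at positions 8, 20, 52.
ClaI cuts after base 2 of each site, so after positions 9, 21, 53.
Linear molecule, 3 cuts → 4 fragments:
  1–9 → 9 bp
  10–21 → 12 bp
  22–53 → 32 bp
  54–109 → 56 bp
Sorted largest to smallest: 56, 32, 12, 9 bp.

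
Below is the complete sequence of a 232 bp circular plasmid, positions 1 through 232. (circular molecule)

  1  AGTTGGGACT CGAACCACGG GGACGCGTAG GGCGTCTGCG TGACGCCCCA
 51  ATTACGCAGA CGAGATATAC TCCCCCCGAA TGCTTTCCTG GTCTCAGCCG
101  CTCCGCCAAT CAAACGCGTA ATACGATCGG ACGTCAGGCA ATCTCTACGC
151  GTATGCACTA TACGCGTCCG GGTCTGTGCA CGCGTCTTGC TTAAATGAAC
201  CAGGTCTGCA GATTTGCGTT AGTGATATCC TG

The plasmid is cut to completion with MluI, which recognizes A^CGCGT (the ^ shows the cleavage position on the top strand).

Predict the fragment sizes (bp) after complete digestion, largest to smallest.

MluI sites (ACGCGT) start at positions 23, 114, 147, 162, 180.
MluI cuts after the first base of each site, so after positions 23, 114, 147, 162, 180.
Circular molecule, 5 cuts → 5 fragments:
  24–114 → 91 bp
  115–147 → 33 bp
  148–162 → 15 bp
  163–180 → 18 bp
  181–232 then 1–23 → 52 + 23 = 75 bp
Sorted largest to smallest: 91, 75, 33, 18, 15 bp.

91, 75, 33, 18, 15 bp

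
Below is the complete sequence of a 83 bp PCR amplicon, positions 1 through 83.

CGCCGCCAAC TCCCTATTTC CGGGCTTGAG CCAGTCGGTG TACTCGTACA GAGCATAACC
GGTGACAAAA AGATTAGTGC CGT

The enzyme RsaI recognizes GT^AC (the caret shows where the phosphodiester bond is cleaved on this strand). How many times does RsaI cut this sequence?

2

GTAC occurs starting at positions 40, 46.
RsaI cuts at 2 sites.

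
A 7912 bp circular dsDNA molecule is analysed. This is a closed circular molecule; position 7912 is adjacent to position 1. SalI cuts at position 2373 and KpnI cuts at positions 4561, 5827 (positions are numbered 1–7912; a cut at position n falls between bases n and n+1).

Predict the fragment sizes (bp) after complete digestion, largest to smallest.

4458, 2188, 1266 bp

Combined cut positions (sorted): 2373, 4561, 5827.
Circular molecule, 3 cuts → 3 fragments:
  4561 − 2373 = 2188 bp
  5827 − 4561 = 1266 bp
  wrap: 7912 − 5827 + 2373 = 4458 bp
Sorted largest to smallest: 4458, 2188, 1266 bp.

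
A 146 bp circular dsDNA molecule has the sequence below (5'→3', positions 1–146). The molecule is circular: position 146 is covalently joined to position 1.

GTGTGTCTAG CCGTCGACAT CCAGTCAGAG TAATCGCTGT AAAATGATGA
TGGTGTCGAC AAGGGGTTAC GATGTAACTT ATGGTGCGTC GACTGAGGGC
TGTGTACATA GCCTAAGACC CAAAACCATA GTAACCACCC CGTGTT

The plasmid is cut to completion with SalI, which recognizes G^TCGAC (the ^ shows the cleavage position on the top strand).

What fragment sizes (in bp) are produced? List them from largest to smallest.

SalI sites (GTCGAC) start at positions 13, 55, 88.
SalI cuts after the first base of each site, so after positions 13, 55, 88.
Circular molecule, 3 cuts → 3 fragments:
  14–55 → 42 bp
  56–88 → 33 bp
  89–146 then 1–13 → 58 + 13 = 71 bp
Sorted largest to smallest: 71, 42, 33 bp.

71, 42, 33 bp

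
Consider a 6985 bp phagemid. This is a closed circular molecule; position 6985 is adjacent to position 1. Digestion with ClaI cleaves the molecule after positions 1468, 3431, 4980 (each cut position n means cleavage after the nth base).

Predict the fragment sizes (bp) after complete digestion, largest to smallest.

3473, 1963, 1549 bp

Circular molecule, 3 cuts → 3 fragments:
  3431 − 1468 = 1963 bp
  4980 − 3431 = 1549 bp
  wrap: 6985 − 4980 + 1468 = 3473 bp
Sorted largest to smallest: 3473, 1963, 1549 bp.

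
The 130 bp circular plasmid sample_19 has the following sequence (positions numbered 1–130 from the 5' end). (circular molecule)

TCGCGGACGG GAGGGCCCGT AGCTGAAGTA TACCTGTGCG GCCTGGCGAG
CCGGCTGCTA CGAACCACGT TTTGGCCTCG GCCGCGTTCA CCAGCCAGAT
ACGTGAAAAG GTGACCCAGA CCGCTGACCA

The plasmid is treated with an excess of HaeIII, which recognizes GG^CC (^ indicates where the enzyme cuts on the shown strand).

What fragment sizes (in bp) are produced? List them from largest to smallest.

64, 34, 26, 6 bp

HaeIII sites (GGCC) start at positions 14, 40, 74, 80.
HaeIII cuts after base 2 of each site, so after positions 15, 41, 75, 81.
Circular molecule, 4 cuts → 4 fragments:
  16–41 → 26 bp
  42–75 → 34 bp
  76–81 → 6 bp
  82–130 then 1–15 → 49 + 15 = 64 bp
Sorted largest to smallest: 64, 34, 26, 6 bp.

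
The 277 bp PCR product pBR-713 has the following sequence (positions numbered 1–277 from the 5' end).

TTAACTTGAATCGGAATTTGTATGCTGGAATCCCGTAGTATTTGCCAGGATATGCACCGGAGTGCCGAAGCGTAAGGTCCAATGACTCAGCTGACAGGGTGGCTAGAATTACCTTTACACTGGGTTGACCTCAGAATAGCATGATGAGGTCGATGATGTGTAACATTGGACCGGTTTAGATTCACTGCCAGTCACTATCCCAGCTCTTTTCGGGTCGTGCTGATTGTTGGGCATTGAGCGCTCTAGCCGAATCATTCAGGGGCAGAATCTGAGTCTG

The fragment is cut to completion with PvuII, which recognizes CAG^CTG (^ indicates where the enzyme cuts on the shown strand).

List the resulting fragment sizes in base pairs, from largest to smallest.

The PvuII site (CAGCTG) starts at position 88.
PvuII cuts after base 3 of each site, so after position 90.
Linear molecule, 1 cut → 2 fragments:
  1–90 → 90 bp
  91–277 → 187 bp
Sorted largest to smallest: 187, 90 bp.

187, 90 bp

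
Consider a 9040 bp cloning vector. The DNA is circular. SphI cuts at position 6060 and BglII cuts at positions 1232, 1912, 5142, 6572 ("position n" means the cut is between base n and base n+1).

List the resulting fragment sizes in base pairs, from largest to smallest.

3700, 3230, 918, 680, 512 bp

Combined cut positions (sorted): 1232, 1912, 5142, 6060, 6572.
Circular molecule, 5 cuts → 5 fragments:
  1912 − 1232 = 680 bp
  5142 − 1912 = 3230 bp
  6060 − 5142 = 918 bp
  6572 − 6060 = 512 bp
  wrap: 9040 − 6572 + 1232 = 3700 bp
Sorted largest to smallest: 3700, 3230, 918, 680, 512 bp.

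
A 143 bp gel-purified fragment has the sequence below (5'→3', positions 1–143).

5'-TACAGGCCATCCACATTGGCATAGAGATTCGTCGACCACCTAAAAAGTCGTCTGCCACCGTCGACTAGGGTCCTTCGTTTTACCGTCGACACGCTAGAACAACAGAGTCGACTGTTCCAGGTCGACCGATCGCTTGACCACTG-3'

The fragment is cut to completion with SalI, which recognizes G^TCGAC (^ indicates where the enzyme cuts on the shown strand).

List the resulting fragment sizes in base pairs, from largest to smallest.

31, 29, 25, 22, 22, 14 bp

SalI sites (GTCGAC) start at positions 31, 60, 85, 107, 121.
SalI cuts after the first base of each site, so after positions 31, 60, 85, 107, 121.
Linear molecule, 5 cuts → 6 fragments:
  1–31 → 31 bp
  32–60 → 29 bp
  61–85 → 25 bp
  86–107 → 22 bp
  108–121 → 14 bp
  122–143 → 22 bp
Sorted largest to smallest: 31, 29, 25, 22, 22, 14 bp.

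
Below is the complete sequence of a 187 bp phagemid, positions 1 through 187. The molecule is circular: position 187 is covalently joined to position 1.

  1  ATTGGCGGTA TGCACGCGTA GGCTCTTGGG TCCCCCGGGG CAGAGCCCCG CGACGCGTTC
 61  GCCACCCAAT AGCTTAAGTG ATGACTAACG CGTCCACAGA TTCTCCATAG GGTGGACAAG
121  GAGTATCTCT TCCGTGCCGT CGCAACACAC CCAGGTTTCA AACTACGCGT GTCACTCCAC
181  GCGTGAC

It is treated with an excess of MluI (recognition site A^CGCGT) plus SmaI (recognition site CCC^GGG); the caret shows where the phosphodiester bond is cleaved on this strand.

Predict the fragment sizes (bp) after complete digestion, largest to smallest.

MluI sites (ACGCGT) start at positions 14, 53, 88, 165, 179.
MluI cuts after the first base of each site, so after positions 14, 53, 88, 165, 179.
The SmaI site (CCCGGG) starts at position 34.
SmaI cuts after base 3 of each site, so after position 36.
Combined cut positions: 14, 36, 53, 88, 165, 179.
Circular molecule, 6 cuts → 6 fragments:
  15–36 → 22 bp
  37–53 → 17 bp
  54–88 → 35 bp
  89–165 → 77 bp
  166–179 → 14 bp
  180–187 then 1–14 → 8 + 14 = 22 bp
Sorted largest to smallest: 77, 35, 22, 22, 17, 14 bp.

77, 35, 22, 22, 17, 14 bp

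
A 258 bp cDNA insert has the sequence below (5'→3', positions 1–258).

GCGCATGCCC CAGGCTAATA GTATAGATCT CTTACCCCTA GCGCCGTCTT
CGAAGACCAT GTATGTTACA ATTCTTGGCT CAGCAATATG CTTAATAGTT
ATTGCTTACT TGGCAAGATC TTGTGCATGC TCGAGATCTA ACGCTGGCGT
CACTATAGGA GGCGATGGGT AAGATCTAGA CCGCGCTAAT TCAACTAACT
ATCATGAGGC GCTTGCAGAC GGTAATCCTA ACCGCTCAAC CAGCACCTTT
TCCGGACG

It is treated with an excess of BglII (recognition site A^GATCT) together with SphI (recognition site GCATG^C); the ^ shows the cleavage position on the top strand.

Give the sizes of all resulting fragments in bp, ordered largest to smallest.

BglII sites (AGATCT) start at positions 25, 116, 134, 172.
BglII cuts after the first base of each site, so after positions 25, 116, 134, 172.
SphI sites (GCATGC) start at positions 3, 125.
SphI cuts after base 5 of each site (before the last base), so after positions 7, 129.
Combined cut positions: 7, 25, 116, 129, 134, 172.
Linear molecule, 6 cuts → 7 fragments:
  1–7 → 7 bp
  8–25 → 18 bp
  26–116 → 91 bp
  117–129 → 13 bp
  130–134 → 5 bp
  135–172 → 38 bp
  173–258 → 86 bp
Sorted largest to smallest: 91, 86, 38, 18, 13, 7, 5 bp.

91, 86, 38, 18, 13, 7, 5 bp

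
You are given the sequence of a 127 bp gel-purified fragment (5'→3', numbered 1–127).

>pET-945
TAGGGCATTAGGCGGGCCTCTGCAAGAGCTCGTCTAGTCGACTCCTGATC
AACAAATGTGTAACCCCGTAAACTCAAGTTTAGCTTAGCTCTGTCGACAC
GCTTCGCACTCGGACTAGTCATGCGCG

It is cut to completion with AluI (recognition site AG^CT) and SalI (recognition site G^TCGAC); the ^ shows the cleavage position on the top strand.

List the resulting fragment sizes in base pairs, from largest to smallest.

46, 34, 28, 9, 5, 5 bp

AluI sites (AGCT) start at positions 27, 82, 87.
AluI cuts after base 2 of each site, so after positions 28, 83, 88.
SalI sites (GTCGAC) start at positions 37, 93.
SalI cuts after the first base of each site, so after positions 37, 93.
Combined cut positions: 28, 37, 83, 88, 93.
Linear molecule, 5 cuts → 6 fragments:
  1–28 → 28 bp
  29–37 → 9 bp
  38–83 → 46 bp
  84–88 → 5 bp
  89–93 → 5 bp
  94–127 → 34 bp
Sorted largest to smallest: 46, 34, 28, 9, 5, 5 bp.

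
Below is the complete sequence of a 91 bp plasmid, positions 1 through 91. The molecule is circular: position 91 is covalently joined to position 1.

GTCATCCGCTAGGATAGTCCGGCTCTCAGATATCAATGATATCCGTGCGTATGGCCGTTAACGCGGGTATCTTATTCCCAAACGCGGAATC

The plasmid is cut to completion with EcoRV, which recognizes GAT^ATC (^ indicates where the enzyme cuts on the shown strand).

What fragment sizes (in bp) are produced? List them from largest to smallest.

82, 9 bp

EcoRV sites (GATATC) start at positions 29, 38.
EcoRV cuts after base 3 of each site, so after positions 31, 40.
Circular molecule, 2 cuts → 2 fragments:
  32–40 → 9 bp
  41–91 then 1–31 → 51 + 31 = 82 bp
Sorted largest to smallest: 82, 9 bp.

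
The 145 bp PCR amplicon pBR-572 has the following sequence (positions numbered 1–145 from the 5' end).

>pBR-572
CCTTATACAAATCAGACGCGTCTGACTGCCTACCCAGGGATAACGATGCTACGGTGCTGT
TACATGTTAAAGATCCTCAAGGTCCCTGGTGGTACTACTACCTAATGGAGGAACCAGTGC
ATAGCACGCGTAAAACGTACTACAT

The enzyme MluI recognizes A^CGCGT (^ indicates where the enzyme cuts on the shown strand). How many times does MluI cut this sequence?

2

ACGCGT occurs starting at positions 16, 126.
MluI cuts at 2 sites.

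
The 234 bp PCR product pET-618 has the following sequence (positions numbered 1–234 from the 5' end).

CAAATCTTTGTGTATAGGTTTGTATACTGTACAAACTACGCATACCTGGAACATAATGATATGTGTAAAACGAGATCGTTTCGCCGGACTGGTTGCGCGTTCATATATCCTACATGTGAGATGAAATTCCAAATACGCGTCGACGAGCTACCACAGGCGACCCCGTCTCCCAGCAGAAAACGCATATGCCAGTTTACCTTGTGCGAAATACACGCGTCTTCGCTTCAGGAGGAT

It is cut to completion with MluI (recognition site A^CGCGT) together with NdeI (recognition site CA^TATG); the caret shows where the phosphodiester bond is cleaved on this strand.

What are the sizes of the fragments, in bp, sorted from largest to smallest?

MluI sites (ACGCGT) start at positions 135, 212.
MluI cuts after the first base of each site, so after positions 135, 212.
The NdeI site (CATATG) starts at position 183.
NdeI cuts after base 2 of each site, so after position 184.
Combined cut positions: 135, 184, 212.
Linear molecule, 3 cuts → 4 fragments:
  1–135 → 135 bp
  136–184 → 49 bp
  185–212 → 28 bp
  213–234 → 22 bp
Sorted largest to smallest: 135, 49, 28, 22 bp.

135, 49, 28, 22 bp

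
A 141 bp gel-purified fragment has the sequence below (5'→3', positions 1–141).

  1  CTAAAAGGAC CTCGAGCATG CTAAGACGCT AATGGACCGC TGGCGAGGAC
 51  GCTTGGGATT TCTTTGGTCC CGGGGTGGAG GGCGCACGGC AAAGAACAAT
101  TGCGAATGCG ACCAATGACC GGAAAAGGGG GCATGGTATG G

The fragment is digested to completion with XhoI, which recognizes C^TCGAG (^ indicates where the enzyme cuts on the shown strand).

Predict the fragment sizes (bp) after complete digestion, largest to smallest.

The XhoI site (CTCGAG) starts at position 11.
XhoI cuts after the first base of each site, so after position 11.
Linear molecule, 1 cut → 2 fragments:
  1–11 → 11 bp
  12–141 → 130 bp
Sorted largest to smallest: 130, 11 bp.

130, 11 bp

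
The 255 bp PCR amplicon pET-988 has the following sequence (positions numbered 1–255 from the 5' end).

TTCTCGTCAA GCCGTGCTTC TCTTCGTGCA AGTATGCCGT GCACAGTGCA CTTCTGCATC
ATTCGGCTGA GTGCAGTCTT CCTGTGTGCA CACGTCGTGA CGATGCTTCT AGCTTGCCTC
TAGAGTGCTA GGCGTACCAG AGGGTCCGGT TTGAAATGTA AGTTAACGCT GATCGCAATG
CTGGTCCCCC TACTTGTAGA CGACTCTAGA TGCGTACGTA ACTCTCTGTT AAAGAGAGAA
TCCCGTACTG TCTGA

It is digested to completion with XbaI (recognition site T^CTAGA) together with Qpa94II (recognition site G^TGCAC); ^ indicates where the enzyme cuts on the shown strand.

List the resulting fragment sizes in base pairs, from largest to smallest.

XbaI sites (TCTAGA) start at positions 119, 205.
XbaI cuts after the first base of each site, so after positions 119, 205.
Qpa94II sites (GTGCAC) start at positions 39, 46, 86.
Qpa94II cuts after the first base of each site, so after positions 39, 46, 86.
Combined cut positions: 39, 46, 86, 119, 205.
Linear molecule, 5 cuts → 6 fragments:
  1–39 → 39 bp
  40–46 → 7 bp
  47–86 → 40 bp
  87–119 → 33 bp
  120–205 → 86 bp
  206–255 → 50 bp
Sorted largest to smallest: 86, 50, 40, 39, 33, 7 bp.

86, 50, 40, 39, 33, 7 bp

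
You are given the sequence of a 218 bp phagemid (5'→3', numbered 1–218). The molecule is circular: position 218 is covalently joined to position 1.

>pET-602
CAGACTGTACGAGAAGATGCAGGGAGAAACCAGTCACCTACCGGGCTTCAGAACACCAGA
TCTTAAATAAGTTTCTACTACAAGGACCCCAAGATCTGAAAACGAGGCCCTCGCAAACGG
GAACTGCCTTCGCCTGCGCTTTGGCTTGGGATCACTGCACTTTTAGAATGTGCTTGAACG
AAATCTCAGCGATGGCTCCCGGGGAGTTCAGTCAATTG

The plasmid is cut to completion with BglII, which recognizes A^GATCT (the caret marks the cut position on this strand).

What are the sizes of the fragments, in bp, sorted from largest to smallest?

BglII sites (AGATCT) start at positions 58, 92.
BglII cuts after the first base of each site, so after positions 58, 92.
Circular molecule, 2 cuts → 2 fragments:
  59–92 → 34 bp
  93–218 then 1–58 → 126 + 58 = 184 bp
Sorted largest to smallest: 184, 34 bp.

184, 34 bp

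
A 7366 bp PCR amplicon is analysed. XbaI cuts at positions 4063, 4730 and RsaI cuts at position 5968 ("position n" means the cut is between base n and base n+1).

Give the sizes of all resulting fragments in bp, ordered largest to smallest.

Combined cut positions (sorted): 4063, 4730, 5968.
Linear molecule, 3 cuts → 4 fragments:
  4063 − 0 = 4063 bp
  4730 − 4063 = 667 bp
  5968 − 4730 = 1238 bp
  7366 − 5968 = 1398 bp
Sorted largest to smallest: 4063, 1398, 1238, 667 bp.

4063, 1398, 1238, 667 bp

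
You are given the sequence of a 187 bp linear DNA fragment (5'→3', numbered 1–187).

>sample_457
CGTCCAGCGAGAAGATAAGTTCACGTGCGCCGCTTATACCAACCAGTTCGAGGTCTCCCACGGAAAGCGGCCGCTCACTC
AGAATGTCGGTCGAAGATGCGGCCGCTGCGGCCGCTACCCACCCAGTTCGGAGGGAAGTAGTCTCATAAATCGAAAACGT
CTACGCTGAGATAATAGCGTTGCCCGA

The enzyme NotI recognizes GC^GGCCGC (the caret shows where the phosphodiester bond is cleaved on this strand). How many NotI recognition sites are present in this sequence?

GCGGCCGC occurs starting at positions 67, 99, 108.
NotI cuts at 3 sites.

3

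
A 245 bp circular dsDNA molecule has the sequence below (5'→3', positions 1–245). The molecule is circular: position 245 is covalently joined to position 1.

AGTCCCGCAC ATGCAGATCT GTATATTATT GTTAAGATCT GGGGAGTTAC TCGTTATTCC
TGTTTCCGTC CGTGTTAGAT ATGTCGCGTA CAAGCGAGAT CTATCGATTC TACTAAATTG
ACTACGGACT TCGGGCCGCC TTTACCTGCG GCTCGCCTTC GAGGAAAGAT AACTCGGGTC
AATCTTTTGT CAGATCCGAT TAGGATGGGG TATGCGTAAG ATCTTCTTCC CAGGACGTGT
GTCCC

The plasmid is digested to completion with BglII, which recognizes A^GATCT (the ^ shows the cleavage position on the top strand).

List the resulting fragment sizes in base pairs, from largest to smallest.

BglII sites (AGATCT) start at positions 15, 35, 97, 219.
BglII cuts after the first base of each site, so after positions 15, 35, 97, 219.
Circular molecule, 4 cuts → 4 fragments:
  16–35 → 20 bp
  36–97 → 62 bp
  98–219 → 122 bp
  220–245 then 1–15 → 26 + 15 = 41 bp
Sorted largest to smallest: 122, 62, 41, 20 bp.

122, 62, 41, 20 bp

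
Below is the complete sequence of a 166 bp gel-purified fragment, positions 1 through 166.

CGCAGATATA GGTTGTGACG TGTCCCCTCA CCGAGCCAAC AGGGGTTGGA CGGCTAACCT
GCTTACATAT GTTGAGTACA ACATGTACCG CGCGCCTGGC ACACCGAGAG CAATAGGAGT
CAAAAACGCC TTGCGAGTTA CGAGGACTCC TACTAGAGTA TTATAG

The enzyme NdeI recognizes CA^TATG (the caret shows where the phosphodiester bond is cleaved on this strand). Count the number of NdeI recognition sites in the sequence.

1

CATATG occurs starting at position 66.
NdeI cuts at 1 site.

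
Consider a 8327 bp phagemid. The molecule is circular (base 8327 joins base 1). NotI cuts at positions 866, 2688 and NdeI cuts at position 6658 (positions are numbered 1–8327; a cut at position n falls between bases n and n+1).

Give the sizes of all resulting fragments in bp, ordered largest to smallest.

Combined cut positions (sorted): 866, 2688, 6658.
Circular molecule, 3 cuts → 3 fragments:
  2688 − 866 = 1822 bp
  6658 − 2688 = 3970 bp
  wrap: 8327 − 6658 + 866 = 2535 bp
Sorted largest to smallest: 3970, 2535, 1822 bp.

3970, 2535, 1822 bp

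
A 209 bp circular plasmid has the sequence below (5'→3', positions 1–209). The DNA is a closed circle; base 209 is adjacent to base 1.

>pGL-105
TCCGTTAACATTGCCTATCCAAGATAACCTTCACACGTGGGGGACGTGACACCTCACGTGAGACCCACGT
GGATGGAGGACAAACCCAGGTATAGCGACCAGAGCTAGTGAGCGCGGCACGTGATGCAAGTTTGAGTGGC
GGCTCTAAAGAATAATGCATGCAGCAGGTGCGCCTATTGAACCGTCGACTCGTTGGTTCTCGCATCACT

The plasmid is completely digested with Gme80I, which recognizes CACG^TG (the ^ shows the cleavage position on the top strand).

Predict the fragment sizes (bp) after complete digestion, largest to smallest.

Gme80I sites (CACGTG) start at positions 34, 55, 66, 118.
Gme80I cuts after base 4 of each site, so after positions 37, 58, 69, 121.
Circular molecule, 4 cuts → 4 fragments:
  38–58 → 21 bp
  59–69 → 11 bp
  70–121 → 52 bp
  122–209 then 1–37 → 88 + 37 = 125 bp
Sorted largest to smallest: 125, 52, 21, 11 bp.

125, 52, 21, 11 bp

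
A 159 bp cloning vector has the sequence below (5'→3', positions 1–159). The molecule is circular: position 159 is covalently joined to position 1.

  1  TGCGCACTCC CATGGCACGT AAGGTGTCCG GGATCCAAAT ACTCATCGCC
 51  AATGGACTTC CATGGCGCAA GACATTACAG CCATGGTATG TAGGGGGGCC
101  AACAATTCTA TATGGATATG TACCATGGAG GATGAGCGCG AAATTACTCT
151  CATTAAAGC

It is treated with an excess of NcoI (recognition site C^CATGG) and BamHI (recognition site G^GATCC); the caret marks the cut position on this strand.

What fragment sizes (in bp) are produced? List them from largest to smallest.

46, 42, 29, 21, 21 bp

NcoI sites (CCATGG) start at positions 10, 60, 81, 123.
NcoI cuts after the first base of each site, so after positions 10, 60, 81, 123.
The BamHI site (GGATCC) starts at position 31.
BamHI cuts after the first base of each site, so after position 31.
Combined cut positions: 10, 31, 60, 81, 123.
Circular molecule, 5 cuts → 5 fragments:
  11–31 → 21 bp
  32–60 → 29 bp
  61–81 → 21 bp
  82–123 → 42 bp
  124–159 then 1–10 → 36 + 10 = 46 bp
Sorted largest to smallest: 46, 42, 29, 21, 21 bp.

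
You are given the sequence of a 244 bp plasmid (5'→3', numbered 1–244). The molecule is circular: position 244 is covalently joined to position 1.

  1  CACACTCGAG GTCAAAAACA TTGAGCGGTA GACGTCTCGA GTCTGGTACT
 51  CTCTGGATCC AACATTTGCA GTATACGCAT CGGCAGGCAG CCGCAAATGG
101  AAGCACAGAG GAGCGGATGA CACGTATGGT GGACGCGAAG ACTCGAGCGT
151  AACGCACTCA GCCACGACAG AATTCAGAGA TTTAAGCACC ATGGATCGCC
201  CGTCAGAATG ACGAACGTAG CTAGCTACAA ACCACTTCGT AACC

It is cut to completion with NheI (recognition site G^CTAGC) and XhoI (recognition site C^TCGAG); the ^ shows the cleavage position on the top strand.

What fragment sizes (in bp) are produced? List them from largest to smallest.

The NheI site (GCTAGC) starts at position 220.
NheI cuts after the first base of each site, so after position 220.
XhoI sites (CTCGAG) start at positions 5, 36, 142.
XhoI cuts after the first base of each site, so after positions 5, 36, 142.
Combined cut positions: 5, 36, 142, 220.
Circular molecule, 4 cuts → 4 fragments:
  6–36 → 31 bp
  37–142 → 106 bp
  143–220 → 78 bp
  221–244 then 1–5 → 24 + 5 = 29 bp
Sorted largest to smallest: 106, 78, 31, 29 bp.

106, 78, 31, 29 bp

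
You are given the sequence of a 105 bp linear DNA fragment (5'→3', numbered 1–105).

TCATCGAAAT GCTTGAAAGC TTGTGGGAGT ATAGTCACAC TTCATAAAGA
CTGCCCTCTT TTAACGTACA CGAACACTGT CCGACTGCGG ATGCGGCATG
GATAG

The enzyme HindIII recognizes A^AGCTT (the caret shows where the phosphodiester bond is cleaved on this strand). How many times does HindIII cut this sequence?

AAGCTT occurs starting at position 17.
HindIII cuts at 1 site.

1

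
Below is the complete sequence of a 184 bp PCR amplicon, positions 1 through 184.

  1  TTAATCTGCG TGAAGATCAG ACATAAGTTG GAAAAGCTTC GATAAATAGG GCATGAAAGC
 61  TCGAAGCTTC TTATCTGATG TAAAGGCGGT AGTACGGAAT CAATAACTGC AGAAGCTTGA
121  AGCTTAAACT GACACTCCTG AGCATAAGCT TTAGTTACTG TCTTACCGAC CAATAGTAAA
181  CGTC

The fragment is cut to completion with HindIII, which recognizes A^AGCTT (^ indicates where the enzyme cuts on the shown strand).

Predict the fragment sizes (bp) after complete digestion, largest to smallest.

HindIII sites (AAGCTT) start at positions 34, 64, 113, 120, 146.
HindIII cuts after the first base of each site, so after positions 34, 64, 113, 120, 146.
Linear molecule, 5 cuts → 6 fragments:
  1–34 → 34 bp
  35–64 → 30 bp
  65–113 → 49 bp
  114–120 → 7 bp
  121–146 → 26 bp
  147–184 → 38 bp
Sorted largest to smallest: 49, 38, 34, 30, 26, 7 bp.

49, 38, 34, 30, 26, 7 bp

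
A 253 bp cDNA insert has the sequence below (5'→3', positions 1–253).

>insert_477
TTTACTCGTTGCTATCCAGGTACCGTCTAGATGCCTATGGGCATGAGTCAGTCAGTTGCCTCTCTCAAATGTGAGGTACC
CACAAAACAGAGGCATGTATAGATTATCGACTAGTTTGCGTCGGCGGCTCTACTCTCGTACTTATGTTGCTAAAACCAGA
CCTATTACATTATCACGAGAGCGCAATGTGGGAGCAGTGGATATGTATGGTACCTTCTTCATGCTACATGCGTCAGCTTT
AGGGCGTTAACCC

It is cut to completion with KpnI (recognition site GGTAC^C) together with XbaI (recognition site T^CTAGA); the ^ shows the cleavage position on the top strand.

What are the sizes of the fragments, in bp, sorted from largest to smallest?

KpnI sites (GGTACC) start at positions 19, 75, 209.
KpnI cuts after base 5 of each site (before the last base), so after positions 23, 79, 213.
The XbaI site (TCTAGA) starts at position 26.
XbaI cuts after the first base of each site, so after position 26.
Combined cut positions: 23, 26, 79, 213.
Linear molecule, 4 cuts → 5 fragments:
  1–23 → 23 bp
  24–26 → 3 bp
  27–79 → 53 bp
  80–213 → 134 bp
  214–253 → 40 bp
Sorted largest to smallest: 134, 53, 40, 23, 3 bp.

134, 53, 40, 23, 3 bp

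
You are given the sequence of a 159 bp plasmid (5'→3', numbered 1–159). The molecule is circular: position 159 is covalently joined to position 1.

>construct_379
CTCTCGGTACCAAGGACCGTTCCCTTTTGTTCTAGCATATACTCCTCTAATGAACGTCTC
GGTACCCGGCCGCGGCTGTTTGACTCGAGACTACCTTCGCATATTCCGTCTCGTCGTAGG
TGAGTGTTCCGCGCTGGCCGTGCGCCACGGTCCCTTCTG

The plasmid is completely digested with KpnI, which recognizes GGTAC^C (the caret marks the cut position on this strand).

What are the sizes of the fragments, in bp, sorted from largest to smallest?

KpnI sites (GGTACC) start at positions 6, 61.
KpnI cuts after base 5 of each site (before the last base), so after positions 10, 65.
Circular molecule, 2 cuts → 2 fragments:
  11–65 → 55 bp
  66–159 then 1–10 → 94 + 10 = 104 bp
Sorted largest to smallest: 104, 55 bp.

104, 55 bp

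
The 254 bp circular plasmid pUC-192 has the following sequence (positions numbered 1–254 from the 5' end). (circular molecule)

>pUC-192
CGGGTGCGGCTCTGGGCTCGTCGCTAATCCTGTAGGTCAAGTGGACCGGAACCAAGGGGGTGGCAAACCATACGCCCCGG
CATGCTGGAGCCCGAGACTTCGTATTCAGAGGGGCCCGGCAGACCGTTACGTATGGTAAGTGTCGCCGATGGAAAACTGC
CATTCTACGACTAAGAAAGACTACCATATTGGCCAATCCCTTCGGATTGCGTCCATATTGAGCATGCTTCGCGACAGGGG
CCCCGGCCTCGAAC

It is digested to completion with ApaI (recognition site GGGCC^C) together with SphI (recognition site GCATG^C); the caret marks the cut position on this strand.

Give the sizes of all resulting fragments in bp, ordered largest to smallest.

ApaI sites (GGGCCC) start at positions 112, 238.
ApaI cuts after base 5 of each site (before the last base), so after positions 116, 242.
SphI sites (GCATGC) start at positions 80, 222.
SphI cuts after base 5 of each site (before the last base), so after positions 84, 226.
Combined cut positions: 84, 116, 226, 242.
Circular molecule, 4 cuts → 4 fragments:
  85–116 → 32 bp
  117–226 → 110 bp
  227–242 → 16 bp
  243–254 then 1–84 → 12 + 84 = 96 bp
Sorted largest to smallest: 110, 96, 32, 16 bp.

110, 96, 32, 16 bp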